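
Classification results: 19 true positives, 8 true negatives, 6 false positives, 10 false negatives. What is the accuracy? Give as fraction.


Accuracy = (TP + TN) / (TP + TN + FP + FN)
TP + TN = 19 + 8 = 27
Total = 19 + 8 + 6 + 10 = 43
Accuracy = 27 / 43 = 27/43

27/43


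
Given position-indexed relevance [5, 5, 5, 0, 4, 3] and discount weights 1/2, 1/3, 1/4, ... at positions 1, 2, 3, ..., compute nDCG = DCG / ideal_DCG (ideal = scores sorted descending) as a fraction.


Position discount weights w_i = 1/(i+1) for i=1..6:
Weights = [1/2, 1/3, 1/4, 1/5, 1/6, 1/7]
Actual relevance: [5, 5, 5, 0, 4, 3]
DCG = 5/2 + 5/3 + 5/4 + 0/5 + 4/6 + 3/7 = 547/84
Ideal relevance (sorted desc): [5, 5, 5, 4, 3, 0]
Ideal DCG = 5/2 + 5/3 + 5/4 + 4/5 + 3/6 + 0/7 = 403/60
nDCG = DCG / ideal_DCG = 547/84 / 403/60 = 2735/2821

2735/2821


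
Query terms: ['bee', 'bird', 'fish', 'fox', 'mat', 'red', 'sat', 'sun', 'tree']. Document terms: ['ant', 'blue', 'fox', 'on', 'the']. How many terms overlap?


Query terms: ['bee', 'bird', 'fish', 'fox', 'mat', 'red', 'sat', 'sun', 'tree']
Document terms: ['ant', 'blue', 'fox', 'on', 'the']
Common terms: ['fox']
Overlap count = 1

1


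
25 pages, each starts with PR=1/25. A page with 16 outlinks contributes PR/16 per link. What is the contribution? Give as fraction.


Initial PR = 1/25 = 1/25
Outlinks = 16
Contribution per link = PR / outlinks
= 1/25 / 16
= 1/400

1/400


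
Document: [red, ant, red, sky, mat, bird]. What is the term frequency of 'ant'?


Document has 6 words
Scanning for 'ant':
Found at positions: [1]
Count = 1

1


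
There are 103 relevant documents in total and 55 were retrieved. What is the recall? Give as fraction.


Recall = retrieved_relevant / total_relevant
= 55 / 103
= 55 / (55 + 48)
= 55/103

55/103


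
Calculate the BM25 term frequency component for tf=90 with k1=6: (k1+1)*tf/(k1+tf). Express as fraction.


BM25 TF component = (k1+1)*tf / (k1+tf)
k1 = 6, tf = 90
Numerator = (6+1)*90 = 630
Denominator = 6 + 90 = 96
= 630/96 = 105/16

105/16


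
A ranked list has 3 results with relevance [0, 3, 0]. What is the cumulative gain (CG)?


Cumulative Gain = sum of relevance scores
Position 1: rel=0, running sum=0
Position 2: rel=3, running sum=3
Position 3: rel=0, running sum=3
CG = 3

3


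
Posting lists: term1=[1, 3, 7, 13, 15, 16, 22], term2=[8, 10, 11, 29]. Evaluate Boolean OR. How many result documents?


Boolean OR: find union of posting lists
term1 docs: [1, 3, 7, 13, 15, 16, 22]
term2 docs: [8, 10, 11, 29]
Union: [1, 3, 7, 8, 10, 11, 13, 15, 16, 22, 29]
|union| = 11

11


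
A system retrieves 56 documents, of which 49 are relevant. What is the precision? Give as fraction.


Precision = relevant_retrieved / total_retrieved
= 49 / 56
= 49 / (49 + 7)
= 7/8

7/8


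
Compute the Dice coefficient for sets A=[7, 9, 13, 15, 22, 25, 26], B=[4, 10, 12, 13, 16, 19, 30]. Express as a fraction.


A intersect B = [13]
|A intersect B| = 1
|A| = 7, |B| = 7
Dice = 2*1 / (7+7)
= 2 / 14 = 1/7

1/7


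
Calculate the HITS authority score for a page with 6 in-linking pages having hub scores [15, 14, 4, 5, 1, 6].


Authority = sum of hub scores of in-linkers
In-link 1: hub score = 15
In-link 2: hub score = 14
In-link 3: hub score = 4
In-link 4: hub score = 5
In-link 5: hub score = 1
In-link 6: hub score = 6
Authority = 15 + 14 + 4 + 5 + 1 + 6 = 45

45


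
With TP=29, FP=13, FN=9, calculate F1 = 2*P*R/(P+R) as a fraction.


F1 = 2 * P * R / (P + R)
P = TP/(TP+FP) = 29/42 = 29/42
R = TP/(TP+FN) = 29/38 = 29/38
2 * P * R = 2 * 29/42 * 29/38 = 841/798
P + R = 29/42 + 29/38 = 580/399
F1 = 841/798 / 580/399 = 29/40

29/40


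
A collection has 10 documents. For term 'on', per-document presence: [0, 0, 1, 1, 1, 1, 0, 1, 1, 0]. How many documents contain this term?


Checking each document for 'on':
Doc 1: absent
Doc 2: absent
Doc 3: present
Doc 4: present
Doc 5: present
Doc 6: present
Doc 7: absent
Doc 8: present
Doc 9: present
Doc 10: absent
df = sum of presences = 0 + 0 + 1 + 1 + 1 + 1 + 0 + 1 + 1 + 0 = 6

6


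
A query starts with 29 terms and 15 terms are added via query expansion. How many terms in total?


Original terms: 29
Expansion terms: 15
Total = 29 + 15 = 44

44


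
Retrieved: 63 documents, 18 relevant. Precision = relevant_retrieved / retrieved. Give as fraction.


Precision = relevant_retrieved / total_retrieved
= 18 / 63
= 18 / (18 + 45)
= 2/7

2/7


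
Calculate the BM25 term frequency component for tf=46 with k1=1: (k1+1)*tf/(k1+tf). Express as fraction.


BM25 TF component = (k1+1)*tf / (k1+tf)
k1 = 1, tf = 46
Numerator = (1+1)*46 = 92
Denominator = 1 + 46 = 47
= 92/47 = 92/47

92/47


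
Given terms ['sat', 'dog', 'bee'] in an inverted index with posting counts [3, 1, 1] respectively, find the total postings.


Summing posting list sizes:
'sat': 3 postings
'dog': 1 postings
'bee': 1 postings
Total = 3 + 1 + 1 = 5

5


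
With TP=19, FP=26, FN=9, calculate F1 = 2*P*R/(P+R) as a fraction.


F1 = 2 * P * R / (P + R)
P = TP/(TP+FP) = 19/45 = 19/45
R = TP/(TP+FN) = 19/28 = 19/28
2 * P * R = 2 * 19/45 * 19/28 = 361/630
P + R = 19/45 + 19/28 = 1387/1260
F1 = 361/630 / 1387/1260 = 38/73

38/73


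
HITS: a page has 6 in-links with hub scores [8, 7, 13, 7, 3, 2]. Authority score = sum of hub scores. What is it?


Authority = sum of hub scores of in-linkers
In-link 1: hub score = 8
In-link 2: hub score = 7
In-link 3: hub score = 13
In-link 4: hub score = 7
In-link 5: hub score = 3
In-link 6: hub score = 2
Authority = 8 + 7 + 13 + 7 + 3 + 2 = 40

40


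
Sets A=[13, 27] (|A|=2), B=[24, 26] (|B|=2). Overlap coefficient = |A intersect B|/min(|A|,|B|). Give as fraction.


A intersect B = []
|A intersect B| = 0
min(|A|, |B|) = min(2, 2) = 2
Overlap = 0 / 2 = 0

0


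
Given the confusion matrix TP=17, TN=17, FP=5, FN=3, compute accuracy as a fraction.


Accuracy = (TP + TN) / (TP + TN + FP + FN)
TP + TN = 17 + 17 = 34
Total = 17 + 17 + 5 + 3 = 42
Accuracy = 34 / 42 = 17/21

17/21


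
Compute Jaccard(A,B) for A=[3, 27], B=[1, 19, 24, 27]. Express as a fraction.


A intersect B = [27]
|A intersect B| = 1
A union B = [1, 3, 19, 24, 27]
|A union B| = 5
Jaccard = 1/5 = 1/5

1/5


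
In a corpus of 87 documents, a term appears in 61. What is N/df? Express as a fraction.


IDF ratio = N / df
= 87 / 61
= 87/61

87/61


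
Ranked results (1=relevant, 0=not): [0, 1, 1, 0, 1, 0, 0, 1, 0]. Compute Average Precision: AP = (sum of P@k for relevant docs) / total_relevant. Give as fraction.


Computing P@k for each relevant position:
Position 1: not relevant
Position 2: relevant, P@2 = 1/2 = 1/2
Position 3: relevant, P@3 = 2/3 = 2/3
Position 4: not relevant
Position 5: relevant, P@5 = 3/5 = 3/5
Position 6: not relevant
Position 7: not relevant
Position 8: relevant, P@8 = 4/8 = 1/2
Position 9: not relevant
Sum of P@k = 1/2 + 2/3 + 3/5 + 1/2 = 34/15
AP = 34/15 / 4 = 17/30

17/30


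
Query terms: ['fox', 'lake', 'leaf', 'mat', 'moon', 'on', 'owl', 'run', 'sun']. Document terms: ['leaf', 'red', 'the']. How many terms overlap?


Query terms: ['fox', 'lake', 'leaf', 'mat', 'moon', 'on', 'owl', 'run', 'sun']
Document terms: ['leaf', 'red', 'the']
Common terms: ['leaf']
Overlap count = 1

1


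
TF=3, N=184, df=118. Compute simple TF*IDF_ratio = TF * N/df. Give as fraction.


TF * (N/df)
= 3 * (184/118)
= 3 * 92/59
= 276/59

276/59


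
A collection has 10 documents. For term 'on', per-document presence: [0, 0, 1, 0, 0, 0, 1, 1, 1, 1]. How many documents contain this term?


Checking each document for 'on':
Doc 1: absent
Doc 2: absent
Doc 3: present
Doc 4: absent
Doc 5: absent
Doc 6: absent
Doc 7: present
Doc 8: present
Doc 9: present
Doc 10: present
df = sum of presences = 0 + 0 + 1 + 0 + 0 + 0 + 1 + 1 + 1 + 1 = 5

5


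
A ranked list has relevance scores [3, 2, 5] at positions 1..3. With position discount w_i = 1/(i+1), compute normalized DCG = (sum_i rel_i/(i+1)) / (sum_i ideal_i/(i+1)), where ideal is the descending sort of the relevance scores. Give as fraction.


Position discount weights w_i = 1/(i+1) for i=1..3:
Weights = [1/2, 1/3, 1/4]
Actual relevance: [3, 2, 5]
DCG = 3/2 + 2/3 + 5/4 = 41/12
Ideal relevance (sorted desc): [5, 3, 2]
Ideal DCG = 5/2 + 3/3 + 2/4 = 4
nDCG = DCG / ideal_DCG = 41/12 / 4 = 41/48

41/48


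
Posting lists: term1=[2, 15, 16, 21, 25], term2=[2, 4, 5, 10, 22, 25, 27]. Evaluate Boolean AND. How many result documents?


Boolean AND: find intersection of posting lists
term1 docs: [2, 15, 16, 21, 25]
term2 docs: [2, 4, 5, 10, 22, 25, 27]
Intersection: [2, 25]
|intersection| = 2

2


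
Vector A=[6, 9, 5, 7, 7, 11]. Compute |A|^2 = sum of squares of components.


|A|^2 = sum of squared components
A[0]^2 = 6^2 = 36
A[1]^2 = 9^2 = 81
A[2]^2 = 5^2 = 25
A[3]^2 = 7^2 = 49
A[4]^2 = 7^2 = 49
A[5]^2 = 11^2 = 121
Sum = 36 + 81 + 25 + 49 + 49 + 121 = 361

361


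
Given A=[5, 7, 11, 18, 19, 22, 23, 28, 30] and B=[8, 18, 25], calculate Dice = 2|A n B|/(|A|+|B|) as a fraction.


A intersect B = [18]
|A intersect B| = 1
|A| = 9, |B| = 3
Dice = 2*1 / (9+3)
= 2 / 12 = 1/6

1/6


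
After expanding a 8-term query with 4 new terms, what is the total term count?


Original terms: 8
Expansion terms: 4
Total = 8 + 4 = 12

12


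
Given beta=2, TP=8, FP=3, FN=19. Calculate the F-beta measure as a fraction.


P = TP/(TP+FP) = 8/11 = 8/11
R = TP/(TP+FN) = 8/27 = 8/27
beta^2 = 2^2 = 4
(1 + beta^2) = 5
Numerator = (1+beta^2)*P*R = 320/297
Denominator = beta^2*P + R = 32/11 + 8/27 = 952/297
F_beta = 40/119

40/119


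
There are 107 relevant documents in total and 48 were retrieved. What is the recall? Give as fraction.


Recall = retrieved_relevant / total_relevant
= 48 / 107
= 48 / (48 + 59)
= 48/107

48/107


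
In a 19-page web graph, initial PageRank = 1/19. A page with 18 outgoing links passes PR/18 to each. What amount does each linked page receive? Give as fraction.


Initial PR = 1/19 = 1/19
Outlinks = 18
Contribution per link = PR / outlinks
= 1/19 / 18
= 1/342

1/342


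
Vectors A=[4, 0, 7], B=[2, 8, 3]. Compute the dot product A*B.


Dot product = sum of element-wise products
A[0]*B[0] = 4*2 = 8
A[1]*B[1] = 0*8 = 0
A[2]*B[2] = 7*3 = 21
Sum = 8 + 0 + 21 = 29

29


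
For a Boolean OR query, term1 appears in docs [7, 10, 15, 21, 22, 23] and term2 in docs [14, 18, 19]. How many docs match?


Boolean OR: find union of posting lists
term1 docs: [7, 10, 15, 21, 22, 23]
term2 docs: [14, 18, 19]
Union: [7, 10, 14, 15, 18, 19, 21, 22, 23]
|union| = 9

9


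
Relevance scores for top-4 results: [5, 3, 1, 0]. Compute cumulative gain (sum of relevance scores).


Cumulative Gain = sum of relevance scores
Position 1: rel=5, running sum=5
Position 2: rel=3, running sum=8
Position 3: rel=1, running sum=9
Position 4: rel=0, running sum=9
CG = 9

9


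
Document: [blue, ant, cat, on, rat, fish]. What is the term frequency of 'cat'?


Document has 6 words
Scanning for 'cat':
Found at positions: [2]
Count = 1

1


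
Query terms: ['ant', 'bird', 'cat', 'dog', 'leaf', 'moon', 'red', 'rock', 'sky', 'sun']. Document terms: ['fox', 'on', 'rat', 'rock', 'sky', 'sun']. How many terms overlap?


Query terms: ['ant', 'bird', 'cat', 'dog', 'leaf', 'moon', 'red', 'rock', 'sky', 'sun']
Document terms: ['fox', 'on', 'rat', 'rock', 'sky', 'sun']
Common terms: ['rock', 'sky', 'sun']
Overlap count = 3

3


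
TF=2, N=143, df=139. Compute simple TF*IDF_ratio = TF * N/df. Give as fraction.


TF * (N/df)
= 2 * (143/139)
= 2 * 143/139
= 286/139

286/139


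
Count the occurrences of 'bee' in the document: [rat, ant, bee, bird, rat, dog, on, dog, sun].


Document has 9 words
Scanning for 'bee':
Found at positions: [2]
Count = 1

1


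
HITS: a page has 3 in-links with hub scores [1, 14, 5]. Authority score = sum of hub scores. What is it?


Authority = sum of hub scores of in-linkers
In-link 1: hub score = 1
In-link 2: hub score = 14
In-link 3: hub score = 5
Authority = 1 + 14 + 5 = 20

20


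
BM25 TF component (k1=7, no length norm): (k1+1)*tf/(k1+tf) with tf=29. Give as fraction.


BM25 TF component = (k1+1)*tf / (k1+tf)
k1 = 7, tf = 29
Numerator = (7+1)*29 = 232
Denominator = 7 + 29 = 36
= 232/36 = 58/9

58/9


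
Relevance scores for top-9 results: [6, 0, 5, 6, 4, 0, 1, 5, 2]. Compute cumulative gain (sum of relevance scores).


Cumulative Gain = sum of relevance scores
Position 1: rel=6, running sum=6
Position 2: rel=0, running sum=6
Position 3: rel=5, running sum=11
Position 4: rel=6, running sum=17
Position 5: rel=4, running sum=21
Position 6: rel=0, running sum=21
Position 7: rel=1, running sum=22
Position 8: rel=5, running sum=27
Position 9: rel=2, running sum=29
CG = 29

29


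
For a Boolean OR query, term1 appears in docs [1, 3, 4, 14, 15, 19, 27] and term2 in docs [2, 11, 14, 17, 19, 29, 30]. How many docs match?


Boolean OR: find union of posting lists
term1 docs: [1, 3, 4, 14, 15, 19, 27]
term2 docs: [2, 11, 14, 17, 19, 29, 30]
Union: [1, 2, 3, 4, 11, 14, 15, 17, 19, 27, 29, 30]
|union| = 12

12


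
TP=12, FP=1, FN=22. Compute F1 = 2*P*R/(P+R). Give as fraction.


F1 = 2 * P * R / (P + R)
P = TP/(TP+FP) = 12/13 = 12/13
R = TP/(TP+FN) = 12/34 = 6/17
2 * P * R = 2 * 12/13 * 6/17 = 144/221
P + R = 12/13 + 6/17 = 282/221
F1 = 144/221 / 282/221 = 24/47

24/47


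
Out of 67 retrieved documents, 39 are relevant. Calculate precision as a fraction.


Precision = relevant_retrieved / total_retrieved
= 39 / 67
= 39 / (39 + 28)
= 39/67

39/67


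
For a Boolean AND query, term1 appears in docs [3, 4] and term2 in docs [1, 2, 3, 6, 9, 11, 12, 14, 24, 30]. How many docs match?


Boolean AND: find intersection of posting lists
term1 docs: [3, 4]
term2 docs: [1, 2, 3, 6, 9, 11, 12, 14, 24, 30]
Intersection: [3]
|intersection| = 1

1


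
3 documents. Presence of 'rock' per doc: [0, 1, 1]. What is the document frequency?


Checking each document for 'rock':
Doc 1: absent
Doc 2: present
Doc 3: present
df = sum of presences = 0 + 1 + 1 = 2

2


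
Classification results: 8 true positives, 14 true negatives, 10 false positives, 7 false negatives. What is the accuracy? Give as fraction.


Accuracy = (TP + TN) / (TP + TN + FP + FN)
TP + TN = 8 + 14 = 22
Total = 8 + 14 + 10 + 7 = 39
Accuracy = 22 / 39 = 22/39

22/39


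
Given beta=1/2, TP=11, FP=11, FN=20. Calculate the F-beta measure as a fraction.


P = TP/(TP+FP) = 11/22 = 1/2
R = TP/(TP+FN) = 11/31 = 11/31
beta^2 = 1/2^2 = 1/4
(1 + beta^2) = 5/4
Numerator = (1+beta^2)*P*R = 55/248
Denominator = beta^2*P + R = 1/8 + 11/31 = 119/248
F_beta = 55/119

55/119


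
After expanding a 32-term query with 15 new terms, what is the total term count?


Original terms: 32
Expansion terms: 15
Total = 32 + 15 = 47

47


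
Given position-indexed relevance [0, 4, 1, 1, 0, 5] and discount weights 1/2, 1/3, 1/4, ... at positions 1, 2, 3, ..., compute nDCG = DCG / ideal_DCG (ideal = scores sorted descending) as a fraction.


Position discount weights w_i = 1/(i+1) for i=1..6:
Weights = [1/2, 1/3, 1/4, 1/5, 1/6, 1/7]
Actual relevance: [0, 4, 1, 1, 0, 5]
DCG = 0/2 + 4/3 + 1/4 + 1/5 + 0/6 + 5/7 = 1049/420
Ideal relevance (sorted desc): [5, 4, 1, 1, 0, 0]
Ideal DCG = 5/2 + 4/3 + 1/4 + 1/5 + 0/6 + 0/7 = 257/60
nDCG = DCG / ideal_DCG = 1049/420 / 257/60 = 1049/1799

1049/1799


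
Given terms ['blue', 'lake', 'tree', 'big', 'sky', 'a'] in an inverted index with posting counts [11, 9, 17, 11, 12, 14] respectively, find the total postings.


Summing posting list sizes:
'blue': 11 postings
'lake': 9 postings
'tree': 17 postings
'big': 11 postings
'sky': 12 postings
'a': 14 postings
Total = 11 + 9 + 17 + 11 + 12 + 14 = 74

74


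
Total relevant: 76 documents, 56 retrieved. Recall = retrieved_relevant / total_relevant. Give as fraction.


Recall = retrieved_relevant / total_relevant
= 56 / 76
= 56 / (56 + 20)
= 14/19

14/19


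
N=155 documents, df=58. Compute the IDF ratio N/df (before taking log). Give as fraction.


IDF ratio = N / df
= 155 / 58
= 155/58

155/58


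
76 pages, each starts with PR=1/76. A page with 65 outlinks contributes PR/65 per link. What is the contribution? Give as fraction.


Initial PR = 1/76 = 1/76
Outlinks = 65
Contribution per link = PR / outlinks
= 1/76 / 65
= 1/4940

1/4940


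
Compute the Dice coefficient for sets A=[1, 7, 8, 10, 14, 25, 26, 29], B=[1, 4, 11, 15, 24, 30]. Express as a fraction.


A intersect B = [1]
|A intersect B| = 1
|A| = 8, |B| = 6
Dice = 2*1 / (8+6)
= 2 / 14 = 1/7

1/7


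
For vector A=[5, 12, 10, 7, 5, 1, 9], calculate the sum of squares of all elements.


|A|^2 = sum of squared components
A[0]^2 = 5^2 = 25
A[1]^2 = 12^2 = 144
A[2]^2 = 10^2 = 100
A[3]^2 = 7^2 = 49
A[4]^2 = 5^2 = 25
A[5]^2 = 1^2 = 1
A[6]^2 = 9^2 = 81
Sum = 25 + 144 + 100 + 49 + 25 + 1 + 81 = 425

425


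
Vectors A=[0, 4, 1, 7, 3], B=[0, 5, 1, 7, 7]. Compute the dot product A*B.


Dot product = sum of element-wise products
A[0]*B[0] = 0*0 = 0
A[1]*B[1] = 4*5 = 20
A[2]*B[2] = 1*1 = 1
A[3]*B[3] = 7*7 = 49
A[4]*B[4] = 3*7 = 21
Sum = 0 + 20 + 1 + 49 + 21 = 91

91


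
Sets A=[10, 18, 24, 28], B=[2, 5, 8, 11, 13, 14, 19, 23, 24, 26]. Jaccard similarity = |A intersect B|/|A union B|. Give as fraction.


A intersect B = [24]
|A intersect B| = 1
A union B = [2, 5, 8, 10, 11, 13, 14, 18, 19, 23, 24, 26, 28]
|A union B| = 13
Jaccard = 1/13 = 1/13

1/13


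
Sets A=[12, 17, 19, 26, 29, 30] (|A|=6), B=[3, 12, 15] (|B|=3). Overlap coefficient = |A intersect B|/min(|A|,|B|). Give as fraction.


A intersect B = [12]
|A intersect B| = 1
min(|A|, |B|) = min(6, 3) = 3
Overlap = 1 / 3 = 1/3

1/3


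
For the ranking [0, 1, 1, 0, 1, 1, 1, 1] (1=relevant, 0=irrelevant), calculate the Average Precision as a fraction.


Computing P@k for each relevant position:
Position 1: not relevant
Position 2: relevant, P@2 = 1/2 = 1/2
Position 3: relevant, P@3 = 2/3 = 2/3
Position 4: not relevant
Position 5: relevant, P@5 = 3/5 = 3/5
Position 6: relevant, P@6 = 4/6 = 2/3
Position 7: relevant, P@7 = 5/7 = 5/7
Position 8: relevant, P@8 = 6/8 = 3/4
Sum of P@k = 1/2 + 2/3 + 3/5 + 2/3 + 5/7 + 3/4 = 1637/420
AP = 1637/420 / 6 = 1637/2520

1637/2520


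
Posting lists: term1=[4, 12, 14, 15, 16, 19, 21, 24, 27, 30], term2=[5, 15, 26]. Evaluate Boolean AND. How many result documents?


Boolean AND: find intersection of posting lists
term1 docs: [4, 12, 14, 15, 16, 19, 21, 24, 27, 30]
term2 docs: [5, 15, 26]
Intersection: [15]
|intersection| = 1

1


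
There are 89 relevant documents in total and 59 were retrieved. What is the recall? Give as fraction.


Recall = retrieved_relevant / total_relevant
= 59 / 89
= 59 / (59 + 30)
= 59/89

59/89


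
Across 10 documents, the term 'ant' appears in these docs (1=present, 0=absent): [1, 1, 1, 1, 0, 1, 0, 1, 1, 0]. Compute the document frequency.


Checking each document for 'ant':
Doc 1: present
Doc 2: present
Doc 3: present
Doc 4: present
Doc 5: absent
Doc 6: present
Doc 7: absent
Doc 8: present
Doc 9: present
Doc 10: absent
df = sum of presences = 1 + 1 + 1 + 1 + 0 + 1 + 0 + 1 + 1 + 0 = 7

7


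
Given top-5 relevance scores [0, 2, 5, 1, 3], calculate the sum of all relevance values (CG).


Cumulative Gain = sum of relevance scores
Position 1: rel=0, running sum=0
Position 2: rel=2, running sum=2
Position 3: rel=5, running sum=7
Position 4: rel=1, running sum=8
Position 5: rel=3, running sum=11
CG = 11

11


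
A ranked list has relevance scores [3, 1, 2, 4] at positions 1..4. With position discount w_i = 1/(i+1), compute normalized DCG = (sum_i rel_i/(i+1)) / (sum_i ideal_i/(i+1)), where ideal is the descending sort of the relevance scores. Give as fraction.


Position discount weights w_i = 1/(i+1) for i=1..4:
Weights = [1/2, 1/3, 1/4, 1/5]
Actual relevance: [3, 1, 2, 4]
DCG = 3/2 + 1/3 + 2/4 + 4/5 = 47/15
Ideal relevance (sorted desc): [4, 3, 2, 1]
Ideal DCG = 4/2 + 3/3 + 2/4 + 1/5 = 37/10
nDCG = DCG / ideal_DCG = 47/15 / 37/10 = 94/111

94/111


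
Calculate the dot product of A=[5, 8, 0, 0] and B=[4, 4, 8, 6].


Dot product = sum of element-wise products
A[0]*B[0] = 5*4 = 20
A[1]*B[1] = 8*4 = 32
A[2]*B[2] = 0*8 = 0
A[3]*B[3] = 0*6 = 0
Sum = 20 + 32 + 0 + 0 = 52

52


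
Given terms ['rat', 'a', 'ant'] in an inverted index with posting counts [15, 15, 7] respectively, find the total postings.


Summing posting list sizes:
'rat': 15 postings
'a': 15 postings
'ant': 7 postings
Total = 15 + 15 + 7 = 37

37


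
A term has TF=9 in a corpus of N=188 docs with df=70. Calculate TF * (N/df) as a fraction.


TF * (N/df)
= 9 * (188/70)
= 9 * 94/35
= 846/35

846/35


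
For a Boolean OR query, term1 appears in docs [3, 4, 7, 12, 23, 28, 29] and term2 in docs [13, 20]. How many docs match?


Boolean OR: find union of posting lists
term1 docs: [3, 4, 7, 12, 23, 28, 29]
term2 docs: [13, 20]
Union: [3, 4, 7, 12, 13, 20, 23, 28, 29]
|union| = 9

9


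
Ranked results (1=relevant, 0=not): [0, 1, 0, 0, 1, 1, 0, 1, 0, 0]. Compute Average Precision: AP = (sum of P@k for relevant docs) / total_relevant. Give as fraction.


Computing P@k for each relevant position:
Position 1: not relevant
Position 2: relevant, P@2 = 1/2 = 1/2
Position 3: not relevant
Position 4: not relevant
Position 5: relevant, P@5 = 2/5 = 2/5
Position 6: relevant, P@6 = 3/6 = 1/2
Position 7: not relevant
Position 8: relevant, P@8 = 4/8 = 1/2
Position 9: not relevant
Position 10: not relevant
Sum of P@k = 1/2 + 2/5 + 1/2 + 1/2 = 19/10
AP = 19/10 / 4 = 19/40

19/40


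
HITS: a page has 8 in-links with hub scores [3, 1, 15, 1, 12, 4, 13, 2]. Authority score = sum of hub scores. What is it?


Authority = sum of hub scores of in-linkers
In-link 1: hub score = 3
In-link 2: hub score = 1
In-link 3: hub score = 15
In-link 4: hub score = 1
In-link 5: hub score = 12
In-link 6: hub score = 4
In-link 7: hub score = 13
In-link 8: hub score = 2
Authority = 3 + 1 + 15 + 1 + 12 + 4 + 13 + 2 = 51

51


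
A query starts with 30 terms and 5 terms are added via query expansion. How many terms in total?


Original terms: 30
Expansion terms: 5
Total = 30 + 5 = 35

35


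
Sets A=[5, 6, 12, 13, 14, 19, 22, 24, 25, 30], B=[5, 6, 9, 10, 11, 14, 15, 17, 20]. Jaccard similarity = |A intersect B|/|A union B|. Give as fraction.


A intersect B = [5, 6, 14]
|A intersect B| = 3
A union B = [5, 6, 9, 10, 11, 12, 13, 14, 15, 17, 19, 20, 22, 24, 25, 30]
|A union B| = 16
Jaccard = 3/16 = 3/16

3/16


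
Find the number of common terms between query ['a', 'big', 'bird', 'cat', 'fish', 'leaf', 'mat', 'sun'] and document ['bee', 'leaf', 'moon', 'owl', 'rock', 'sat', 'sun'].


Query terms: ['a', 'big', 'bird', 'cat', 'fish', 'leaf', 'mat', 'sun']
Document terms: ['bee', 'leaf', 'moon', 'owl', 'rock', 'sat', 'sun']
Common terms: ['leaf', 'sun']
Overlap count = 2

2


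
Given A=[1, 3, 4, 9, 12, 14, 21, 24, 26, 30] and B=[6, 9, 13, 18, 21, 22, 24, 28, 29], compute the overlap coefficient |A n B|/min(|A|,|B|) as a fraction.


A intersect B = [9, 21, 24]
|A intersect B| = 3
min(|A|, |B|) = min(10, 9) = 9
Overlap = 3 / 9 = 1/3

1/3


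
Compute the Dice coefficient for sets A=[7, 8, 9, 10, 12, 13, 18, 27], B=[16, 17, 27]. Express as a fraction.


A intersect B = [27]
|A intersect B| = 1
|A| = 8, |B| = 3
Dice = 2*1 / (8+3)
= 2 / 11 = 2/11

2/11


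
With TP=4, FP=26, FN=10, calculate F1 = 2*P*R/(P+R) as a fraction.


F1 = 2 * P * R / (P + R)
P = TP/(TP+FP) = 4/30 = 2/15
R = TP/(TP+FN) = 4/14 = 2/7
2 * P * R = 2 * 2/15 * 2/7 = 8/105
P + R = 2/15 + 2/7 = 44/105
F1 = 8/105 / 44/105 = 2/11

2/11


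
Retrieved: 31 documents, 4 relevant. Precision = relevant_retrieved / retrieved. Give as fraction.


Precision = relevant_retrieved / total_retrieved
= 4 / 31
= 4 / (4 + 27)
= 4/31

4/31


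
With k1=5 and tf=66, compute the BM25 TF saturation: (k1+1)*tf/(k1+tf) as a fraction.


BM25 TF component = (k1+1)*tf / (k1+tf)
k1 = 5, tf = 66
Numerator = (5+1)*66 = 396
Denominator = 5 + 66 = 71
= 396/71 = 396/71

396/71


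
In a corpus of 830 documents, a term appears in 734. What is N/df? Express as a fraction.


IDF ratio = N / df
= 830 / 734
= 415/367

415/367


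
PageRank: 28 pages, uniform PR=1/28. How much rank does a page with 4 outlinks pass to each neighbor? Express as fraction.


Initial PR = 1/28 = 1/28
Outlinks = 4
Contribution per link = PR / outlinks
= 1/28 / 4
= 1/112

1/112


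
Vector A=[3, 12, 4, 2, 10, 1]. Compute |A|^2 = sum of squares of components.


|A|^2 = sum of squared components
A[0]^2 = 3^2 = 9
A[1]^2 = 12^2 = 144
A[2]^2 = 4^2 = 16
A[3]^2 = 2^2 = 4
A[4]^2 = 10^2 = 100
A[5]^2 = 1^2 = 1
Sum = 9 + 144 + 16 + 4 + 100 + 1 = 274

274


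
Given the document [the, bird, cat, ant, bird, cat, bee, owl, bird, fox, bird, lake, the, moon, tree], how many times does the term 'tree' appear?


Document has 15 words
Scanning for 'tree':
Found at positions: [14]
Count = 1

1


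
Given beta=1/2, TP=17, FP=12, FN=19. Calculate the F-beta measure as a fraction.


P = TP/(TP+FP) = 17/29 = 17/29
R = TP/(TP+FN) = 17/36 = 17/36
beta^2 = 1/2^2 = 1/4
(1 + beta^2) = 5/4
Numerator = (1+beta^2)*P*R = 1445/4176
Denominator = beta^2*P + R = 17/116 + 17/36 = 323/522
F_beta = 85/152

85/152


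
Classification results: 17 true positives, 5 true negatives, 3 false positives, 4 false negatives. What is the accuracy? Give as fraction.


Accuracy = (TP + TN) / (TP + TN + FP + FN)
TP + TN = 17 + 5 = 22
Total = 17 + 5 + 3 + 4 = 29
Accuracy = 22 / 29 = 22/29

22/29


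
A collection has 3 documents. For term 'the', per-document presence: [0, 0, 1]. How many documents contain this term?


Checking each document for 'the':
Doc 1: absent
Doc 2: absent
Doc 3: present
df = sum of presences = 0 + 0 + 1 = 1

1


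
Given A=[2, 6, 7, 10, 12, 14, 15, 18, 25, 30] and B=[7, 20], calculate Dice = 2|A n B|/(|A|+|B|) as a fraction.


A intersect B = [7]
|A intersect B| = 1
|A| = 10, |B| = 2
Dice = 2*1 / (10+2)
= 2 / 12 = 1/6

1/6


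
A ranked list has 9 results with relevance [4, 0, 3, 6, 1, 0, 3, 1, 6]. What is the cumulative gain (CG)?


Cumulative Gain = sum of relevance scores
Position 1: rel=4, running sum=4
Position 2: rel=0, running sum=4
Position 3: rel=3, running sum=7
Position 4: rel=6, running sum=13
Position 5: rel=1, running sum=14
Position 6: rel=0, running sum=14
Position 7: rel=3, running sum=17
Position 8: rel=1, running sum=18
Position 9: rel=6, running sum=24
CG = 24

24


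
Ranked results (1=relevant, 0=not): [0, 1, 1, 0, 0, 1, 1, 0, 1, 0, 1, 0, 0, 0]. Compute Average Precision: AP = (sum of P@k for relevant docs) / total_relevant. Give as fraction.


Computing P@k for each relevant position:
Position 1: not relevant
Position 2: relevant, P@2 = 1/2 = 1/2
Position 3: relevant, P@3 = 2/3 = 2/3
Position 4: not relevant
Position 5: not relevant
Position 6: relevant, P@6 = 3/6 = 1/2
Position 7: relevant, P@7 = 4/7 = 4/7
Position 8: not relevant
Position 9: relevant, P@9 = 5/9 = 5/9
Position 10: not relevant
Position 11: relevant, P@11 = 6/11 = 6/11
Position 12: not relevant
Position 13: not relevant
Position 14: not relevant
Sum of P@k = 1/2 + 2/3 + 1/2 + 4/7 + 5/9 + 6/11 = 2314/693
AP = 2314/693 / 6 = 1157/2079

1157/2079


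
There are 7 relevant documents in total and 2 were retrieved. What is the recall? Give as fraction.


Recall = retrieved_relevant / total_relevant
= 2 / 7
= 2 / (2 + 5)
= 2/7

2/7


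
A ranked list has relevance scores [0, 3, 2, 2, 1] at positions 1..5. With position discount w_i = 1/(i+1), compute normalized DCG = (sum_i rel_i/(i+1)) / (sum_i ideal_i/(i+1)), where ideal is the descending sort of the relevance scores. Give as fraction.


Position discount weights w_i = 1/(i+1) for i=1..5:
Weights = [1/2, 1/3, 1/4, 1/5, 1/6]
Actual relevance: [0, 3, 2, 2, 1]
DCG = 0/2 + 3/3 + 2/4 + 2/5 + 1/6 = 31/15
Ideal relevance (sorted desc): [3, 2, 2, 1, 0]
Ideal DCG = 3/2 + 2/3 + 2/4 + 1/5 + 0/6 = 43/15
nDCG = DCG / ideal_DCG = 31/15 / 43/15 = 31/43

31/43


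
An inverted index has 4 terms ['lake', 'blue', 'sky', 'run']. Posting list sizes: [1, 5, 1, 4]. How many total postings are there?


Summing posting list sizes:
'lake': 1 postings
'blue': 5 postings
'sky': 1 postings
'run': 4 postings
Total = 1 + 5 + 1 + 4 = 11

11


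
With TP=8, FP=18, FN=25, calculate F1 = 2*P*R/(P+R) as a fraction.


F1 = 2 * P * R / (P + R)
P = TP/(TP+FP) = 8/26 = 4/13
R = TP/(TP+FN) = 8/33 = 8/33
2 * P * R = 2 * 4/13 * 8/33 = 64/429
P + R = 4/13 + 8/33 = 236/429
F1 = 64/429 / 236/429 = 16/59

16/59


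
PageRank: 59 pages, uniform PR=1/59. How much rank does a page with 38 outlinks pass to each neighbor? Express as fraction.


Initial PR = 1/59 = 1/59
Outlinks = 38
Contribution per link = PR / outlinks
= 1/59 / 38
= 1/2242

1/2242


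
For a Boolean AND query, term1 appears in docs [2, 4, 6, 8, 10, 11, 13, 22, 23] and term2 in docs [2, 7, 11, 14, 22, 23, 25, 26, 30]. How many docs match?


Boolean AND: find intersection of posting lists
term1 docs: [2, 4, 6, 8, 10, 11, 13, 22, 23]
term2 docs: [2, 7, 11, 14, 22, 23, 25, 26, 30]
Intersection: [2, 11, 22, 23]
|intersection| = 4

4


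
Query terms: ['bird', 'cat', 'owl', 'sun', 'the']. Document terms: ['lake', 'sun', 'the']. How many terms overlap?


Query terms: ['bird', 'cat', 'owl', 'sun', 'the']
Document terms: ['lake', 'sun', 'the']
Common terms: ['sun', 'the']
Overlap count = 2

2


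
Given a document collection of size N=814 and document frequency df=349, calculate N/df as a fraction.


IDF ratio = N / df
= 814 / 349
= 814/349

814/349


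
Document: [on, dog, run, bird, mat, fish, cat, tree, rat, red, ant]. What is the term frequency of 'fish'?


Document has 11 words
Scanning for 'fish':
Found at positions: [5]
Count = 1

1


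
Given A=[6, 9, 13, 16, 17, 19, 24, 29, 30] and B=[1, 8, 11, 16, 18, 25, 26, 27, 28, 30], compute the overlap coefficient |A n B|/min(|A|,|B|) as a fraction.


A intersect B = [16, 30]
|A intersect B| = 2
min(|A|, |B|) = min(9, 10) = 9
Overlap = 2 / 9 = 2/9

2/9


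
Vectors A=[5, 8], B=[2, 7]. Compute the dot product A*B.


Dot product = sum of element-wise products
A[0]*B[0] = 5*2 = 10
A[1]*B[1] = 8*7 = 56
Sum = 10 + 56 = 66

66


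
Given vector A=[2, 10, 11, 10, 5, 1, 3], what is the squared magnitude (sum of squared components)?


|A|^2 = sum of squared components
A[0]^2 = 2^2 = 4
A[1]^2 = 10^2 = 100
A[2]^2 = 11^2 = 121
A[3]^2 = 10^2 = 100
A[4]^2 = 5^2 = 25
A[5]^2 = 1^2 = 1
A[6]^2 = 3^2 = 9
Sum = 4 + 100 + 121 + 100 + 25 + 1 + 9 = 360

360


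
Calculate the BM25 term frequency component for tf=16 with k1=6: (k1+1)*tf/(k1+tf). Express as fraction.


BM25 TF component = (k1+1)*tf / (k1+tf)
k1 = 6, tf = 16
Numerator = (6+1)*16 = 112
Denominator = 6 + 16 = 22
= 112/22 = 56/11

56/11


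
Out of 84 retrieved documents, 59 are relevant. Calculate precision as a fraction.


Precision = relevant_retrieved / total_retrieved
= 59 / 84
= 59 / (59 + 25)
= 59/84

59/84


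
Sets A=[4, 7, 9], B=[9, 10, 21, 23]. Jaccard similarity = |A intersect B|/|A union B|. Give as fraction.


A intersect B = [9]
|A intersect B| = 1
A union B = [4, 7, 9, 10, 21, 23]
|A union B| = 6
Jaccard = 1/6 = 1/6

1/6


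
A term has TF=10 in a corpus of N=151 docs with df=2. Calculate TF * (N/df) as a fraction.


TF * (N/df)
= 10 * (151/2)
= 10 * 151/2
= 755

755


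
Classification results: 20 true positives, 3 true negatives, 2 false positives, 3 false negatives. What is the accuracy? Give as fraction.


Accuracy = (TP + TN) / (TP + TN + FP + FN)
TP + TN = 20 + 3 = 23
Total = 20 + 3 + 2 + 3 = 28
Accuracy = 23 / 28 = 23/28

23/28


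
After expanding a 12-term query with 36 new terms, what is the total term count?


Original terms: 12
Expansion terms: 36
Total = 12 + 36 = 48

48


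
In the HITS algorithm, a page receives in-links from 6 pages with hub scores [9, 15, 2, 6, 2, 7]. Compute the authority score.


Authority = sum of hub scores of in-linkers
In-link 1: hub score = 9
In-link 2: hub score = 15
In-link 3: hub score = 2
In-link 4: hub score = 6
In-link 5: hub score = 2
In-link 6: hub score = 7
Authority = 9 + 15 + 2 + 6 + 2 + 7 = 41

41


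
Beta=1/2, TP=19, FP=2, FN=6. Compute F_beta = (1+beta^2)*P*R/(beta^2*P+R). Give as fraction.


P = TP/(TP+FP) = 19/21 = 19/21
R = TP/(TP+FN) = 19/25 = 19/25
beta^2 = 1/2^2 = 1/4
(1 + beta^2) = 5/4
Numerator = (1+beta^2)*P*R = 361/420
Denominator = beta^2*P + R = 19/84 + 19/25 = 2071/2100
F_beta = 95/109

95/109


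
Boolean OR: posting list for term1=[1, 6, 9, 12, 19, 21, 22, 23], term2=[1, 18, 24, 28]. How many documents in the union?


Boolean OR: find union of posting lists
term1 docs: [1, 6, 9, 12, 19, 21, 22, 23]
term2 docs: [1, 18, 24, 28]
Union: [1, 6, 9, 12, 18, 19, 21, 22, 23, 24, 28]
|union| = 11

11


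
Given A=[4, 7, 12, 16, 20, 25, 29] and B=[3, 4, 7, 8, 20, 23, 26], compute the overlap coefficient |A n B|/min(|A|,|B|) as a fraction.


A intersect B = [4, 7, 20]
|A intersect B| = 3
min(|A|, |B|) = min(7, 7) = 7
Overlap = 3 / 7 = 3/7

3/7


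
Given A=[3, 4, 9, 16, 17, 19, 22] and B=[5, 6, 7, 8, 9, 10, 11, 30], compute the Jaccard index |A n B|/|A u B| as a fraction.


A intersect B = [9]
|A intersect B| = 1
A union B = [3, 4, 5, 6, 7, 8, 9, 10, 11, 16, 17, 19, 22, 30]
|A union B| = 14
Jaccard = 1/14 = 1/14

1/14


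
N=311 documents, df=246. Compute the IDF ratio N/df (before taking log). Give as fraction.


IDF ratio = N / df
= 311 / 246
= 311/246

311/246


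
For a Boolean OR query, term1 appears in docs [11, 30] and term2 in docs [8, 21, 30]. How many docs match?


Boolean OR: find union of posting lists
term1 docs: [11, 30]
term2 docs: [8, 21, 30]
Union: [8, 11, 21, 30]
|union| = 4

4


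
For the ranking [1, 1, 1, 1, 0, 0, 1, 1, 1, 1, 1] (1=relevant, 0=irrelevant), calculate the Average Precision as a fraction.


Computing P@k for each relevant position:
Position 1: relevant, P@1 = 1/1 = 1
Position 2: relevant, P@2 = 2/2 = 1
Position 3: relevant, P@3 = 3/3 = 1
Position 4: relevant, P@4 = 4/4 = 1
Position 5: not relevant
Position 6: not relevant
Position 7: relevant, P@7 = 5/7 = 5/7
Position 8: relevant, P@8 = 6/8 = 3/4
Position 9: relevant, P@9 = 7/9 = 7/9
Position 10: relevant, P@10 = 8/10 = 4/5
Position 11: relevant, P@11 = 9/11 = 9/11
Sum of P@k = 1 + 1 + 1 + 1 + 5/7 + 3/4 + 7/9 + 4/5 + 9/11 = 108943/13860
AP = 108943/13860 / 9 = 108943/124740

108943/124740


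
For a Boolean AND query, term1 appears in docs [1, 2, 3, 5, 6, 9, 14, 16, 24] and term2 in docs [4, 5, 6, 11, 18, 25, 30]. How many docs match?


Boolean AND: find intersection of posting lists
term1 docs: [1, 2, 3, 5, 6, 9, 14, 16, 24]
term2 docs: [4, 5, 6, 11, 18, 25, 30]
Intersection: [5, 6]
|intersection| = 2

2


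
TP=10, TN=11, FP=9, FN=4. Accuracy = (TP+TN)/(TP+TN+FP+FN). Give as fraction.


Accuracy = (TP + TN) / (TP + TN + FP + FN)
TP + TN = 10 + 11 = 21
Total = 10 + 11 + 9 + 4 = 34
Accuracy = 21 / 34 = 21/34

21/34


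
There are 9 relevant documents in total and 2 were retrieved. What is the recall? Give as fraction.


Recall = retrieved_relevant / total_relevant
= 2 / 9
= 2 / (2 + 7)
= 2/9

2/9


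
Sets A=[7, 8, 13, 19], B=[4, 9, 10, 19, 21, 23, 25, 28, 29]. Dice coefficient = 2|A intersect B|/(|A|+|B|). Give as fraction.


A intersect B = [19]
|A intersect B| = 1
|A| = 4, |B| = 9
Dice = 2*1 / (4+9)
= 2 / 13 = 2/13

2/13


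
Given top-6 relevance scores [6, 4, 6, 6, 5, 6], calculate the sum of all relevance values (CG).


Cumulative Gain = sum of relevance scores
Position 1: rel=6, running sum=6
Position 2: rel=4, running sum=10
Position 3: rel=6, running sum=16
Position 4: rel=6, running sum=22
Position 5: rel=5, running sum=27
Position 6: rel=6, running sum=33
CG = 33

33


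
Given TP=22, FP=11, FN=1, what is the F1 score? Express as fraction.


F1 = 2 * P * R / (P + R)
P = TP/(TP+FP) = 22/33 = 2/3
R = TP/(TP+FN) = 22/23 = 22/23
2 * P * R = 2 * 2/3 * 22/23 = 88/69
P + R = 2/3 + 22/23 = 112/69
F1 = 88/69 / 112/69 = 11/14

11/14


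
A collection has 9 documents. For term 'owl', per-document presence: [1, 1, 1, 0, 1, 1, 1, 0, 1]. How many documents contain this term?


Checking each document for 'owl':
Doc 1: present
Doc 2: present
Doc 3: present
Doc 4: absent
Doc 5: present
Doc 6: present
Doc 7: present
Doc 8: absent
Doc 9: present
df = sum of presences = 1 + 1 + 1 + 0 + 1 + 1 + 1 + 0 + 1 = 7

7


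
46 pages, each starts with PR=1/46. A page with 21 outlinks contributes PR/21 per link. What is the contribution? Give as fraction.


Initial PR = 1/46 = 1/46
Outlinks = 21
Contribution per link = PR / outlinks
= 1/46 / 21
= 1/966

1/966


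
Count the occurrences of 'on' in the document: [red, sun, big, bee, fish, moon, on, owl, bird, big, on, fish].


Document has 12 words
Scanning for 'on':
Found at positions: [6, 10]
Count = 2

2


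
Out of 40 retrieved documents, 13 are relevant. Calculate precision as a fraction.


Precision = relevant_retrieved / total_retrieved
= 13 / 40
= 13 / (13 + 27)
= 13/40

13/40


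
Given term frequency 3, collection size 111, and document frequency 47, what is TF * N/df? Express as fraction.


TF * (N/df)
= 3 * (111/47)
= 3 * 111/47
= 333/47

333/47


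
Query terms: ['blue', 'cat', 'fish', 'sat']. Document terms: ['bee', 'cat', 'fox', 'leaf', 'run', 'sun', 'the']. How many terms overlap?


Query terms: ['blue', 'cat', 'fish', 'sat']
Document terms: ['bee', 'cat', 'fox', 'leaf', 'run', 'sun', 'the']
Common terms: ['cat']
Overlap count = 1

1


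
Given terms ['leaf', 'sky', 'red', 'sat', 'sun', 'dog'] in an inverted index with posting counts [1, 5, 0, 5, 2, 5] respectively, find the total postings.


Summing posting list sizes:
'leaf': 1 postings
'sky': 5 postings
'red': 0 postings
'sat': 5 postings
'sun': 2 postings
'dog': 5 postings
Total = 1 + 5 + 0 + 5 + 2 + 5 = 18

18


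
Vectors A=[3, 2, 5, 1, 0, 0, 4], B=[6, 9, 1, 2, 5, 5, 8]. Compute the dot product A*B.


Dot product = sum of element-wise products
A[0]*B[0] = 3*6 = 18
A[1]*B[1] = 2*9 = 18
A[2]*B[2] = 5*1 = 5
A[3]*B[3] = 1*2 = 2
A[4]*B[4] = 0*5 = 0
A[5]*B[5] = 0*5 = 0
A[6]*B[6] = 4*8 = 32
Sum = 18 + 18 + 5 + 2 + 0 + 0 + 32 = 75

75


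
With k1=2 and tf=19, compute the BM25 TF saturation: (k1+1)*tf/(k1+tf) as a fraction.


BM25 TF component = (k1+1)*tf / (k1+tf)
k1 = 2, tf = 19
Numerator = (2+1)*19 = 57
Denominator = 2 + 19 = 21
= 57/21 = 19/7

19/7


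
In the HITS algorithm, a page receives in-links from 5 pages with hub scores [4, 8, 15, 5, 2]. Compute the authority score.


Authority = sum of hub scores of in-linkers
In-link 1: hub score = 4
In-link 2: hub score = 8
In-link 3: hub score = 15
In-link 4: hub score = 5
In-link 5: hub score = 2
Authority = 4 + 8 + 15 + 5 + 2 = 34

34


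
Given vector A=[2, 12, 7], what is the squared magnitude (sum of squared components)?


|A|^2 = sum of squared components
A[0]^2 = 2^2 = 4
A[1]^2 = 12^2 = 144
A[2]^2 = 7^2 = 49
Sum = 4 + 144 + 49 = 197

197


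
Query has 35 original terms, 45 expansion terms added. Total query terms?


Original terms: 35
Expansion terms: 45
Total = 35 + 45 = 80

80


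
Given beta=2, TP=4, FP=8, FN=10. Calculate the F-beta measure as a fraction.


P = TP/(TP+FP) = 4/12 = 1/3
R = TP/(TP+FN) = 4/14 = 2/7
beta^2 = 2^2 = 4
(1 + beta^2) = 5
Numerator = (1+beta^2)*P*R = 10/21
Denominator = beta^2*P + R = 4/3 + 2/7 = 34/21
F_beta = 5/17

5/17


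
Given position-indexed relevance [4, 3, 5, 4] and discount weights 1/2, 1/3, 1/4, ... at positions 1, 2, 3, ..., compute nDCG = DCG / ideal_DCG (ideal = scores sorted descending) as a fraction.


Position discount weights w_i = 1/(i+1) for i=1..4:
Weights = [1/2, 1/3, 1/4, 1/5]
Actual relevance: [4, 3, 5, 4]
DCG = 4/2 + 3/3 + 5/4 + 4/5 = 101/20
Ideal relevance (sorted desc): [5, 4, 4, 3]
Ideal DCG = 5/2 + 4/3 + 4/4 + 3/5 = 163/30
nDCG = DCG / ideal_DCG = 101/20 / 163/30 = 303/326

303/326
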